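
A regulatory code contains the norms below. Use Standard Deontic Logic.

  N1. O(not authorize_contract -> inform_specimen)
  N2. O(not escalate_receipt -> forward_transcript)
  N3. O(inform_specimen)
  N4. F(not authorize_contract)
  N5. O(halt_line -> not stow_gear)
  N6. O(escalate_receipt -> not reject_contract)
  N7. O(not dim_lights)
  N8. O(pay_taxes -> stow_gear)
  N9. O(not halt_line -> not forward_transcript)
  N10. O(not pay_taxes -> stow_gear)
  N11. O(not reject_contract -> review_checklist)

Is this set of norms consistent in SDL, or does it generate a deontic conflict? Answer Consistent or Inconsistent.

Consistent

Premise 1 is O(not authorize_contract -> inform_specimen); even if O(inform_specimen) held, inferring O(not authorize_contract) would be affirming the consequent — invalid.
So O(not authorize_contract) is not derivable, and the apparent clash with O(authorize_contract) does not arise.
A world satisfying every obligation exists (e.g. authorize_contract=true, dim_lights=false, escalate_receipt=true, forward_transcript=false, halt_line=false, inform_specimen=true, pay_taxes=false, reject_contract=false, review_checklist=true, stow_gear=true); no atom is both obligatory and forbidden, so the set is consistent.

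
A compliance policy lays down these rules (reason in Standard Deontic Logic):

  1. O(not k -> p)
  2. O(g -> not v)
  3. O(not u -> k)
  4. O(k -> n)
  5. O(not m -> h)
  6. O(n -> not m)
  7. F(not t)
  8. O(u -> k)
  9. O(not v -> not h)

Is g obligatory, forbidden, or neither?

Premises 3 and 8 cover both cases: O(not u -> k) and O(u -> k). Since not u ∨ u is a tautology, O(k) follows.
Applying K to premise 4 (O(k -> n)) and O(k) yields O(n).
From O(n) and premise 6, O(n -> not m), we obtain O(not m).
Premise 5 is O(not m -> h); since O(not m), deontic closure gives O(h).
Premise 9 is O(not v -> not h); contrapositively O(h -> v). Since O(h) holds, K gives O(v).
The contrapositive of premise 2 (O(g -> not v)) is O(v -> not g), and O(v) is already established, so O(not g).
Premises 1, 7 do not contribute to this derivation.
Thus O(not g), which is F(g): g is forbidden.

Forbidden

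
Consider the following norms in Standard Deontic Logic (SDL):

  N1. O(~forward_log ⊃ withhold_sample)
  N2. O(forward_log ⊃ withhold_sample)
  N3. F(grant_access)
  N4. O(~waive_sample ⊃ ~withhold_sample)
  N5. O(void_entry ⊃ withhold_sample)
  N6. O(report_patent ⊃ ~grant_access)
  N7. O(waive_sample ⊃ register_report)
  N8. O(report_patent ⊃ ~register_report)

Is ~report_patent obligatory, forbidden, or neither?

Premises 2 and 1 cover both cases: O(forward_log ⊃ withhold_sample) and O(~forward_log ⊃ withhold_sample). Since forward_log ∨ ~forward_log is a tautology, O(withhold_sample) follows.
The contrapositive of premise 4 (O(~waive_sample ⊃ ~withhold_sample)) is O(withhold_sample ⊃ waive_sample), and O(withhold_sample) is already established, so O(waive_sample).
Applying K to premise 7 (O(waive_sample ⊃ register_report)) and O(waive_sample) yields O(register_report).
Premise 8, O(report_patent ⊃ ~register_report), contraposes to O(register_report ⊃ ~report_patent); with O(register_report) we get O(~report_patent).
Premises 3, 5, 6 do not contribute to this derivation.
Hence ~report_patent is obligatory.

Obligatory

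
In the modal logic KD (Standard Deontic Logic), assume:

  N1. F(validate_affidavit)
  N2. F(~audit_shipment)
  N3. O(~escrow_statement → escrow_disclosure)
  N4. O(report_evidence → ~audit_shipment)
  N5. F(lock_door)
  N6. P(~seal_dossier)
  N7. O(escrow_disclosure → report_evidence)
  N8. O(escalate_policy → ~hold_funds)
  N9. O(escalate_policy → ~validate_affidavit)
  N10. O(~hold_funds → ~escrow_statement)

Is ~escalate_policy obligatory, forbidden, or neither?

Premise 2 is F(~audit_shipment), i.e. O(audit_shipment).
Premise 4 is O(report_evidence → ~audit_shipment); contrapositively O(audit_shipment → ~report_evidence). Since O(audit_shipment) holds, K gives O(~report_evidence).
Premise 7 is O(escrow_disclosure → report_evidence); contrapositively O(~report_evidence → ~escrow_disclosure). Since O(~report_evidence) holds, K gives O(~escrow_disclosure).
The contrapositive of premise 3 (O(~escrow_statement → escrow_disclosure)) is O(~escrow_disclosure → escrow_statement), and O(~escrow_disclosure) is already established, so O(escrow_statement).
Premise 10 is O(~hold_funds → ~escrow_statement); contrapositively O(escrow_statement → hold_funds). Since O(escrow_statement) holds, K gives O(hold_funds).
Premise 8, O(escalate_policy → ~hold_funds), contraposes to O(hold_funds → ~escalate_policy); with O(hold_funds) we get O(~escalate_policy).
Premises 1, 5, 6, 9 do not contribute to this derivation.
Hence ~escalate_policy is obligatory.

Obligatory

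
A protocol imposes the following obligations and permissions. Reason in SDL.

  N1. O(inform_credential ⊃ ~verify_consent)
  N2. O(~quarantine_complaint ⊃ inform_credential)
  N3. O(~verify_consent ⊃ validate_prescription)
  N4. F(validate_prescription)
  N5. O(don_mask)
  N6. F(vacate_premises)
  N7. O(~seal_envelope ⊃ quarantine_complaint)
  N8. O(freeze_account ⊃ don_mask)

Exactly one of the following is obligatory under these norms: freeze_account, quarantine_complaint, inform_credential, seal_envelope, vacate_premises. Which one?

quarantine_complaint

F(validate_prescription) at premise 4 means O(~validate_prescription).
The contrapositive of premise 3 (O(~verify_consent ⊃ validate_prescription)) is O(~validate_prescription ⊃ verify_consent), and O(~validate_prescription) is already established, so O(verify_consent).
Premise 1, O(inform_credential ⊃ ~verify_consent), contraposes to O(verify_consent ⊃ ~inform_credential); with O(verify_consent) we get O(~inform_credential).
Premise 2, O(~quarantine_complaint ⊃ inform_credential), contraposes to O(~inform_credential ⊃ quarantine_complaint); with O(~inform_credential) we get O(quarantine_complaint).
So O(quarantine_complaint) holds — quarantine_complaint is obligatory. None of the other listed options is made obligatory by any chain of premises.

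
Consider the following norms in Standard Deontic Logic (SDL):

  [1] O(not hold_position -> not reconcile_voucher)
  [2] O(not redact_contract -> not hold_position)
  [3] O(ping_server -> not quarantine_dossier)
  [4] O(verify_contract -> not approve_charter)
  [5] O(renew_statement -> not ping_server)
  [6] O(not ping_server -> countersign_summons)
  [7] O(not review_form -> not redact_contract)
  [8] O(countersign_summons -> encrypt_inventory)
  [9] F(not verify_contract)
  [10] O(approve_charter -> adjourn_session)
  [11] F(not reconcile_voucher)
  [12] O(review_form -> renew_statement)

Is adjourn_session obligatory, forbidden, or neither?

Premise 10 is O(approve_charter -> adjourn_session), but O(approve_charter) is not derivable from the premises, so it does not yield O(adjourn_session).
No premise or chain of K-axiom applications forces O(adjourn_session), and none forces O(not adjourn_session). So adjourn_session is neither obligatory nor forbidden under these norms.

Neither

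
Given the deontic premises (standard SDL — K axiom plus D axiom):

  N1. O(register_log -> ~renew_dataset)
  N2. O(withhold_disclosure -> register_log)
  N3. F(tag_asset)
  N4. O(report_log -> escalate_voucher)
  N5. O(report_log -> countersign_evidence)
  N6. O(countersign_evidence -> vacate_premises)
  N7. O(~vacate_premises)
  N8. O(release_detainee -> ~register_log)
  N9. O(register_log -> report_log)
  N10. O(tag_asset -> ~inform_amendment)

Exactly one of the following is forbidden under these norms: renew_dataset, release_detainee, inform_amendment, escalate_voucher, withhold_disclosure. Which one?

withhold_disclosure

From premise 7 we have O(~vacate_premises).
The contrapositive of premise 6 (O(countersign_evidence -> vacate_premises)) is O(~vacate_premises -> ~countersign_evidence), and O(~vacate_premises) is already established, so O(~countersign_evidence).
Premise 5 is O(report_log -> countersign_evidence); contrapositively O(~countersign_evidence -> ~report_log). Since O(~countersign_evidence) holds, K gives O(~report_log).
Premise 9, O(register_log -> report_log), contraposes to O(~report_log -> ~register_log); with O(~report_log) we get O(~register_log).
Premise 2 is O(withhold_disclosure -> register_log); contrapositively O(~register_log -> ~withhold_disclosure). Since O(~register_log) holds, K gives O(~withhold_disclosure).
So O(~withhold_disclosure) holds, i.e. withhold_disclosure is forbidden. None of the other listed options is forbidden under the premises.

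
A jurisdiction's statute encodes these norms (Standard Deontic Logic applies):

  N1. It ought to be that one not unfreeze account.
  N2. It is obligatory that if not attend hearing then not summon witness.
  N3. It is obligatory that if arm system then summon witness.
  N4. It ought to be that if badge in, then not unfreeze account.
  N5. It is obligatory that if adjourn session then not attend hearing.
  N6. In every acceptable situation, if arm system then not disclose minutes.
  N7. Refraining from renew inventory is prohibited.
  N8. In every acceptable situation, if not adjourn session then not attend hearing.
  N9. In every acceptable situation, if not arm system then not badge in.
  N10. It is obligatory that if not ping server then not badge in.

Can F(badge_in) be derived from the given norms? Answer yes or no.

Premises 5 and 8 cover both cases: O(adjourn_session → ¬attend_hearing) and O(¬adjourn_session → ¬attend_hearing). Since adjourn_session ∨ ¬adjourn_session is a tautology, O(¬attend_hearing) follows.
With premise 2, O(¬attend_hearing → ¬summon_witness), the K-axiom yields O(¬summon_witness).
Premise 3, O(arm_system → summon_witness), contraposes to O(¬summon_witness → ¬arm_system); with O(¬summon_witness) we get O(¬arm_system).
Applying K to premise 9 (O(¬arm_system → ¬badge_in)) and O(¬arm_system) yields O(¬badge_in).
Premises 1, 4, 6, 7, 10 do not contribute to this derivation.
So O(¬badge_in) holds, i.e. F(badge_in). The claim follows.

Yes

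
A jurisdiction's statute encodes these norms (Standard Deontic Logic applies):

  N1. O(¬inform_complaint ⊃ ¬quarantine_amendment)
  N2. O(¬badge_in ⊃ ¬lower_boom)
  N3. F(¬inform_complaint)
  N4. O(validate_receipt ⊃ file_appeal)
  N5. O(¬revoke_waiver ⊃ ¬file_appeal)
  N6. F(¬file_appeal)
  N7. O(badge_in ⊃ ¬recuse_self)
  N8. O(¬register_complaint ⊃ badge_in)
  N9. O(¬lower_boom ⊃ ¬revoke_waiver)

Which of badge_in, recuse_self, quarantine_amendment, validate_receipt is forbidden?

recuse_self

F(¬file_appeal) at premise 6 means O(file_appeal).
Premise 5 is O(¬revoke_waiver ⊃ ¬file_appeal); contrapositively O(file_appeal ⊃ revoke_waiver). Since O(file_appeal) holds, K gives O(revoke_waiver).
Premise 9, O(¬lower_boom ⊃ ¬revoke_waiver), contraposes to O(revoke_waiver ⊃ lower_boom); with O(revoke_waiver) we get O(lower_boom).
Premise 2, O(¬badge_in ⊃ ¬lower_boom), contraposes to O(lower_boom ⊃ badge_in); with O(lower_boom) we get O(badge_in).
From O(badge_in) and premise 7, O(badge_in ⊃ ¬recuse_self), we obtain O(¬recuse_self).
So O(¬recuse_self) holds, i.e. recuse_self is forbidden. None of the other listed options is forbidden under the premises.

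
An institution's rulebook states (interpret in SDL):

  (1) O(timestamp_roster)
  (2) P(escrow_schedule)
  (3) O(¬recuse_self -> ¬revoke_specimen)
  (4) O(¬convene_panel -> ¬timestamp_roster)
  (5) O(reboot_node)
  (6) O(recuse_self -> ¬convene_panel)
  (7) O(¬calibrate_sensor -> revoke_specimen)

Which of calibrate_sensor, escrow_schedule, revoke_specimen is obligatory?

Premise 1 states O(timestamp_roster) outright.
Premise 4 is O(¬convene_panel -> ¬timestamp_roster); contrapositively O(timestamp_roster -> convene_panel). Since O(timestamp_roster) holds, K gives O(convene_panel).
Premise 6 is O(recuse_self -> ¬convene_panel); contrapositively O(convene_panel -> ¬recuse_self). Since O(convene_panel) holds, K gives O(¬recuse_self).
Applying K to premise 3 (O(¬recuse_self -> ¬revoke_specimen)) and O(¬recuse_self) yields O(¬revoke_specimen).
The contrapositive of premise 7 (O(¬calibrate_sensor -> revoke_specimen)) is O(¬revoke_specimen -> calibrate_sensor), and O(¬revoke_specimen) is already established, so O(calibrate_sensor).
So O(calibrate_sensor) holds — calibrate_sensor is obligatory. None of the other listed options is made obligatory by any chain of premises.

calibrate_sensor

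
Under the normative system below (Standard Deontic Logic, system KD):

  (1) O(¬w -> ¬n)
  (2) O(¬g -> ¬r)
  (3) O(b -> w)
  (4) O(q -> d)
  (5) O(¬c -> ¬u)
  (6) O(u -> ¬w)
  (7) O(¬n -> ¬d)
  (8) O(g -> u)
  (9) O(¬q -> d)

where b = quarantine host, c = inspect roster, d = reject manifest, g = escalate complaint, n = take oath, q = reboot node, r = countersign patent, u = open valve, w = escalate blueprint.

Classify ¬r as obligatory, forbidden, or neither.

Obligatory

Premises 4 and 9 are O(q -> d) and O(¬q -> d); every ideal world satisfies q or ¬q, so in either case d holds — hence O(d).
The contrapositive of premise 7 (O(¬n -> ¬d)) is O(d -> n), and O(d) is already established, so O(n).
The contrapositive of premise 1 (O(¬w -> ¬n)) is O(n -> w), and O(n) is already established, so O(w).
Premise 6 is O(u -> ¬w); contrapositively O(w -> ¬u). Since O(w) holds, K gives O(¬u).
Premise 8, O(g -> u), contraposes to O(¬u -> ¬g); with O(¬u) we get O(¬g).
Premise 2 is O(¬g -> ¬r); since O(¬g), deontic closure gives O(¬r).
Premises 3, 5 do not contribute to this derivation.
Hence ¬r is obligatory.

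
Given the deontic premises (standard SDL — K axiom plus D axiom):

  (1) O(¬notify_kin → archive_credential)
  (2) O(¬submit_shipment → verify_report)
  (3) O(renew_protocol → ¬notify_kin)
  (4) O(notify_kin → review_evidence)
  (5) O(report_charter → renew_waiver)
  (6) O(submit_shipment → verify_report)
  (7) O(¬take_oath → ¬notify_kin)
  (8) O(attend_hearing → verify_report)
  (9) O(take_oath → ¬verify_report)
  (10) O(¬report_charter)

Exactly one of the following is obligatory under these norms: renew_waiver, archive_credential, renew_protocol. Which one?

Premises 6 and 2 are O(submit_shipment → verify_report) and O(¬submit_shipment → verify_report); every ideal world satisfies submit_shipment or ¬submit_shipment, so in either case verify_report holds — hence O(verify_report).
Premise 9 is O(take_oath → ¬verify_report); contrapositively O(verify_report → ¬take_oath). Since O(verify_report) holds, K gives O(¬take_oath).
Applying K to premise 7 (O(¬take_oath → ¬notify_kin)) and O(¬take_oath) yields O(¬notify_kin).
From O(¬notify_kin) and premise 1, O(¬notify_kin → archive_credential), we obtain O(archive_credential).
So O(archive_credential) holds — archive_credential is obligatory. None of the other listed options is made obligatory by any chain of premises.

archive_credential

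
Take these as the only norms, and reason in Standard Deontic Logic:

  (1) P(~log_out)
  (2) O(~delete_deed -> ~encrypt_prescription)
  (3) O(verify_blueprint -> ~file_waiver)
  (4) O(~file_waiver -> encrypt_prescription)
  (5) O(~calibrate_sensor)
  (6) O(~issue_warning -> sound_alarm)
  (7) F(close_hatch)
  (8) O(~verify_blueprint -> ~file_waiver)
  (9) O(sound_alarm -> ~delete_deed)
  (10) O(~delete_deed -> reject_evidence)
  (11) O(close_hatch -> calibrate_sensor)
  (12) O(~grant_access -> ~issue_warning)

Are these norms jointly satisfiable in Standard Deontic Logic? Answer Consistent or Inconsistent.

Consistent

Premise 11 is O(close_hatch -> calibrate_sensor), but O(close_hatch) is not derivable from the premises, so it does not yield O(calibrate_sensor).
So O(calibrate_sensor) is not derivable, and the apparent clash with O(~calibrate_sensor) does not arise.
A world satisfying every obligation exists (e.g. calibrate_sensor=false, close_hatch=false, delete_deed=true, encrypt_prescription=true, file_waiver=false, grant_access=true, issue_warning=true, log_out=false, reject_evidence=false, sound_alarm=false, verify_blueprint=false); no atom is both obligatory and forbidden, so the set is consistent.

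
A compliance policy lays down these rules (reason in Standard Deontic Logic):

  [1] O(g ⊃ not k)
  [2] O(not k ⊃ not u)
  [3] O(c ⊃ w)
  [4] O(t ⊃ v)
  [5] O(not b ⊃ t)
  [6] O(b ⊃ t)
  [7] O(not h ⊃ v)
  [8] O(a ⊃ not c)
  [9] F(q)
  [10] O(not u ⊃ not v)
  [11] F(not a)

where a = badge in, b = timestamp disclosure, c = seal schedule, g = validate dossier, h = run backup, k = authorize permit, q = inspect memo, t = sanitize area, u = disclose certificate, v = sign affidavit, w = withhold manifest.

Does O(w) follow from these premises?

No

Premise 3 is O(c ⊃ w), but O(c) is not derivable from the premises, so it does not yield O(w).
No other premise forces O(w). An ideal world satisfying every premise can still have w false, so O(w) is not derivable.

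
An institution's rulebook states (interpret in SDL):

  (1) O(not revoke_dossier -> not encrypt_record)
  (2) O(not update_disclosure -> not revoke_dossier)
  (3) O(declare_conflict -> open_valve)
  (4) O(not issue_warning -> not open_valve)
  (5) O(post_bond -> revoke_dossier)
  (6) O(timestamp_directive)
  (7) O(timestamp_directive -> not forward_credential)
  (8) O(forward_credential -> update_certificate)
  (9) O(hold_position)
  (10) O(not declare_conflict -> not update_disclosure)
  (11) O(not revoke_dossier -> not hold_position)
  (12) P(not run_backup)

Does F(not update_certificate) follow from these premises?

No

Premise 8 is O(forward_credential -> update_certificate), but O(forward_credential) is not derivable from the premises, so it does not yield O(update_certificate).
No other premise forces O(update_certificate). An ideal world satisfying every premise can still have not update_certificate true, so F(not update_certificate) is not derivable.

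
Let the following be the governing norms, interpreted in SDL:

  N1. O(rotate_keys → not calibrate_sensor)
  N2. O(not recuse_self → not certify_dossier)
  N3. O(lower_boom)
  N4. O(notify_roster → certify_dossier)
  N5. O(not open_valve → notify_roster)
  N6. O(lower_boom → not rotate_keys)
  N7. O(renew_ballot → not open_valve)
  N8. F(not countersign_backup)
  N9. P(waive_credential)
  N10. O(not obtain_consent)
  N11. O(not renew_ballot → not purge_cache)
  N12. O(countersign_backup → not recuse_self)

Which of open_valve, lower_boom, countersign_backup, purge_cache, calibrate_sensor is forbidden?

purge_cache

Premise 8, F(not countersign_backup), is equivalent to O(countersign_backup).
Premise 12 is O(countersign_backup → not recuse_self); since O(countersign_backup), deontic closure gives O(not recuse_self).
Premise 2 is O(not recuse_self → not certify_dossier); since O(not recuse_self), deontic closure gives O(not certify_dossier).
Premise 4 is O(notify_roster → certify_dossier); contrapositively O(not certify_dossier → not notify_roster). Since O(not certify_dossier) holds, K gives O(not notify_roster).
Premise 5, O(not open_valve → notify_roster), contraposes to O(not notify_roster → open_valve); with O(not notify_roster) we get O(open_valve).
The contrapositive of premise 7 (O(renew_ballot → not open_valve)) is O(open_valve → not renew_ballot), and O(open_valve) is already established, so O(not renew_ballot).
From O(not renew_ballot) and premise 11, O(not renew_ballot → not purge_cache), we obtain O(not purge_cache).
So O(not purge_cache) holds, i.e. purge_cache is forbidden. None of the other listed options is forbidden under the premises.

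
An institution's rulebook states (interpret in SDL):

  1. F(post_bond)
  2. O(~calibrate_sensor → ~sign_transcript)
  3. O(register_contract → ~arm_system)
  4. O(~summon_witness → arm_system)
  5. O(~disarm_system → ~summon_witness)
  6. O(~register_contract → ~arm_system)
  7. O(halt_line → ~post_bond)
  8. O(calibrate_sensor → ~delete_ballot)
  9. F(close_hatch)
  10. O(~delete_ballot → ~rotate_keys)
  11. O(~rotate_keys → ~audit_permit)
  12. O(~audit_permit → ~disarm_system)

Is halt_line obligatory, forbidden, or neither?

Premise 7 is O(halt_line → ~post_bond); even if O(~post_bond) held, inferring O(halt_line) would be affirming the consequent — invalid.
No premise or chain of K-axiom applications forces O(halt_line), and none forces O(~halt_line). So halt_line is neither obligatory nor forbidden under these norms.

Neither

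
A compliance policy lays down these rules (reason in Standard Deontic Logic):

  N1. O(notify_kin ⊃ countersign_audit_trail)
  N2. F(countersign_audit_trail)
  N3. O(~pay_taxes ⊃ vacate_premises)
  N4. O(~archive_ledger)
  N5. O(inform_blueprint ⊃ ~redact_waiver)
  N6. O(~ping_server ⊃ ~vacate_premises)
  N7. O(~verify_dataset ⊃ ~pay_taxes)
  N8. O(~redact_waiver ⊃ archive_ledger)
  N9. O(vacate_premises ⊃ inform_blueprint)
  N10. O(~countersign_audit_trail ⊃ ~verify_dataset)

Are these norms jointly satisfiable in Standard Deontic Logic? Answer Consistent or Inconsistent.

Premise 4 gives O(~archive_ledger).
Premise 8, O(~redact_waiver ⊃ archive_ledger), contraposes to O(~archive_ledger ⊃ redact_waiver); with O(~archive_ledger) we get O(redact_waiver).
Premise 5, O(inform_blueprint ⊃ ~redact_waiver), contraposes to O(redact_waiver ⊃ ~inform_blueprint); with O(redact_waiver) we get O(~inform_blueprint).
The contrapositive of premise 9 (O(vacate_premises ⊃ inform_blueprint)) is O(~inform_blueprint ⊃ ~vacate_premises), and O(~inform_blueprint) is already established, so O(~vacate_premises).
Premise 3 is O(~pay_taxes ⊃ vacate_premises); contrapositively O(~vacate_premises ⊃ pay_taxes). Since O(~vacate_premises) holds, K gives O(pay_taxes).
The contrapositive of premise 7 (O(~verify_dataset ⊃ ~pay_taxes)) is O(pay_taxes ⊃ verify_dataset), and O(pay_taxes) is already established, so O(verify_dataset).
The contrapositive of premise 10 (O(~countersign_audit_trail ⊃ ~verify_dataset)) is O(verify_dataset ⊃ countersign_audit_trail), and O(verify_dataset) is already established, so O(countersign_audit_trail).
However, F(countersign_audit_trail) at premise 2 amounts to O(~countersign_audit_trail).
We now have both O(countersign_audit_trail) and O(~countersign_audit_trail) — countersign_audit_trail is simultaneously obligatory and forbidden, violating the D-axiom.

Inconsistent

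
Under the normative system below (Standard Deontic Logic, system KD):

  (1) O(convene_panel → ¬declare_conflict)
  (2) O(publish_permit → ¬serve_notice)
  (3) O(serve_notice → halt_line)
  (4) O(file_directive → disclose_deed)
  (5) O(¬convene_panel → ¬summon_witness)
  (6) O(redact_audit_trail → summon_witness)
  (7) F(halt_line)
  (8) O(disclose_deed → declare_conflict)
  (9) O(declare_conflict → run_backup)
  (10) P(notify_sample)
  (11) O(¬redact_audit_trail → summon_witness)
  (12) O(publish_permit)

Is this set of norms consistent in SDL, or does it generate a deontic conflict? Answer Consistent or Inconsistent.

Premise 3 is O(serve_notice → halt_line), but O(serve_notice) is not derivable from the premises, so it does not yield O(halt_line).
So O(halt_line) is not derivable, and the apparent clash with O(¬halt_line) does not arise.
A world satisfying every obligation exists (e.g. convene_panel=true, declare_conflict=false, disclose_deed=false, file_directive=false, halt_line=false, notify_sample=false, publish_permit=true, redact_audit_trail=false, run_backup=false, serve_notice=false, summon_witness=true); no atom is both obligatory and forbidden, so the set is consistent.

Consistent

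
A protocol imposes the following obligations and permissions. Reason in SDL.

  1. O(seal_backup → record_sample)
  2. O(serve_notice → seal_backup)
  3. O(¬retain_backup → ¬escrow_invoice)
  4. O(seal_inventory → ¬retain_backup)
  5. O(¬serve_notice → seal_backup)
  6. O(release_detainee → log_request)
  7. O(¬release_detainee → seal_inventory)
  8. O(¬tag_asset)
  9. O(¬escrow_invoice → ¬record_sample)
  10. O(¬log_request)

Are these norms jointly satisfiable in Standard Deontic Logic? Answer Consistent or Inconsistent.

Premises 5 and 2 are O(¬serve_notice → seal_backup) and O(serve_notice → seal_backup); every ideal world satisfies ¬serve_notice or serve_notice, so in either case seal_backup holds — hence O(seal_backup).
From O(seal_backup) and premise 1, O(seal_backup → record_sample), we obtain O(record_sample).
Premise 9 is O(¬escrow_invoice → ¬record_sample); contrapositively O(record_sample → escrow_invoice). Since O(record_sample) holds, K gives O(escrow_invoice).
The contrapositive of premise 3 (O(¬retain_backup → ¬escrow_invoice)) is O(escrow_invoice → retain_backup), and O(escrow_invoice) is already established, so O(retain_backup).
Premise 4, O(seal_inventory → ¬retain_backup), contraposes to O(retain_backup → ¬seal_inventory); with O(retain_backup) we get O(¬seal_inventory).
Premise 7, O(¬release_detainee → seal_inventory), contraposes to O(¬seal_inventory → release_detainee); with O(¬seal_inventory) we get O(release_detainee).
From O(release_detainee) and premise 6, O(release_detainee → log_request), we obtain O(log_request).
Yet premise 10 states O(¬log_request).
We now have both O(log_request) and O(¬log_request) — log_request is simultaneously obligatory and forbidden, violating the D-axiom.

Inconsistent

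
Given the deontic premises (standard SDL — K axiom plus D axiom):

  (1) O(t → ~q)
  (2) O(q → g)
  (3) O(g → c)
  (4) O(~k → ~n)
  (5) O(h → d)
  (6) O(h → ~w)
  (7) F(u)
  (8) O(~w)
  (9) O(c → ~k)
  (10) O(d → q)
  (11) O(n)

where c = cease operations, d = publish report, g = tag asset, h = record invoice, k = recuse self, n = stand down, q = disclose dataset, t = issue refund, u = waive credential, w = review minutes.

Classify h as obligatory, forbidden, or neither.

From premise 11 we have O(n).
Premise 4, O(~k → ~n), contraposes to O(n → k); with O(n) we get O(k).
The contrapositive of premise 9 (O(c → ~k)) is O(k → ~c), and O(k) is already established, so O(~c).
The contrapositive of premise 3 (O(g → c)) is O(~c → ~g), and O(~c) is already established, so O(~g).
Premise 2, O(q → g), contraposes to O(~g → ~q); with O(~g) we get O(~q).
The contrapositive of premise 10 (O(d → q)) is O(~q → ~d), and O(~q) is already established, so O(~d).
Premise 5, O(h → d), contraposes to O(~d → ~h); with O(~d) we get O(~h).
Premises 1, 6, 7, 8 do not contribute to this derivation.
Thus O(~h), which is F(h): h is forbidden.

Forbidden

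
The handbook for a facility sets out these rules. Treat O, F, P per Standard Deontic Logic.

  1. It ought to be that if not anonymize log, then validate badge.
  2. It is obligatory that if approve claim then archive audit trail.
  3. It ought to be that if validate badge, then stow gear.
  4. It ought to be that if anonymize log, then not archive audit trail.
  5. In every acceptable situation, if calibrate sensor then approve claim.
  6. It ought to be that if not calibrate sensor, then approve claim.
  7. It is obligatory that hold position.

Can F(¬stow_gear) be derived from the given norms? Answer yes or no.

Yes

By case analysis on calibrate_sensor: premise 5 gives O(calibrate_sensor → approve_claim) and premise 6 gives O(¬calibrate_sensor → approve_claim), so O(approve_claim) either way.
Applying K to premise 2 (O(approve_claim → archive_audit_trail)) and O(approve_claim) yields O(archive_audit_trail).
Premise 4 is O(anonymize_log → ¬archive_audit_trail); contrapositively O(archive_audit_trail → ¬anonymize_log). Since O(archive_audit_trail) holds, K gives O(¬anonymize_log).
Premise 1 is O(¬anonymize_log → validate_badge); since O(¬anonymize_log), deontic closure gives O(validate_badge).
Premise 3 is O(validate_badge → stow_gear); since O(validate_badge), deontic closure gives O(stow_gear).
Premise 7 does not contribute to this derivation.
So O(stow_gear) holds, i.e. F(¬stow_gear). The claim follows.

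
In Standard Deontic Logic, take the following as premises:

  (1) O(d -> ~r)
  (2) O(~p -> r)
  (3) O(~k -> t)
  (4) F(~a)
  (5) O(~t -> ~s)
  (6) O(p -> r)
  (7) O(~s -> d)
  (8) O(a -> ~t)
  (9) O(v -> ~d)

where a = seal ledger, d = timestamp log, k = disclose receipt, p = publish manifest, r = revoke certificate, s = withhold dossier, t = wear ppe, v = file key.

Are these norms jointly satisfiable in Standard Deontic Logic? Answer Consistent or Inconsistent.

By case analysis on p: premise 6 gives O(p -> r) and premise 2 gives O(~p -> r), so O(r) either way.
Premise 1, O(d -> ~r), contraposes to O(r -> ~d); with O(r) we get O(~d).
The contrapositive of premise 7 (O(~s -> d)) is O(~d -> s), and O(~d) is already established, so O(s).
Premise 5 is O(~t -> ~s); contrapositively O(s -> t). Since O(s) holds, K gives O(t).
Premise 8, O(a -> ~t), contraposes to O(t -> ~a); with O(t) we get O(~a).
However, F(~a) at premise 4 amounts to O(a).
We now have both O(~a) and O(a) — a is simultaneously obligatory and forbidden, violating the D-axiom.

Inconsistent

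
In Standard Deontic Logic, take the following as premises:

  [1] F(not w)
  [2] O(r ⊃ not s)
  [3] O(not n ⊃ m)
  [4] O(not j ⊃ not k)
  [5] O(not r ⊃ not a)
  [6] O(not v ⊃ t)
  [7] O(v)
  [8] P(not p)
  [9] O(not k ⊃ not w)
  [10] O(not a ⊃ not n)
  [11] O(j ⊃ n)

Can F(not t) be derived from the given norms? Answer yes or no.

No

Premise 6 is O(not v ⊃ t), but O(not v) is not derivable from the premises, so it does not yield O(t).
No other premise forces O(t). An ideal world satisfying every premise can still have not t true, so F(not t) is not derivable.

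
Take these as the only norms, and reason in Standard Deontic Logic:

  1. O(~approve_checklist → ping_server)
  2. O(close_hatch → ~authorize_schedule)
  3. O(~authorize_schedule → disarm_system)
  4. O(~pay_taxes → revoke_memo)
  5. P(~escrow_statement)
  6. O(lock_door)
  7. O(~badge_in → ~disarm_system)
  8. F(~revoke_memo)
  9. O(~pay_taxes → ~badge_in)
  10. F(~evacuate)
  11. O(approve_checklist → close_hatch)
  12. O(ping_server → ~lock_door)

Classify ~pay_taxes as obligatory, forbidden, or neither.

Forbidden

Premise 6 gives O(lock_door).
The contrapositive of premise 12 (O(ping_server → ~lock_door)) is O(lock_door → ~ping_server), and O(lock_door) is already established, so O(~ping_server).
Premise 1, O(~approve_checklist → ping_server), contraposes to O(~ping_server → approve_checklist); with O(~ping_server) we get O(approve_checklist).
From O(approve_checklist) and premise 11, O(approve_checklist → close_hatch), we obtain O(close_hatch).
With premise 2, O(close_hatch → ~authorize_schedule), the K-axiom yields O(~authorize_schedule).
From O(~authorize_schedule) and premise 3, O(~authorize_schedule → disarm_system), we obtain O(disarm_system).
The contrapositive of premise 7 (O(~badge_in → ~disarm_system)) is O(disarm_system → badge_in), and O(disarm_system) is already established, so O(badge_in).
Premise 9, O(~pay_taxes → ~badge_in), contraposes to O(badge_in → pay_taxes); with O(badge_in) we get O(pay_taxes).
Premises 4, 5, 8, 10 do not contribute to this derivation.
Thus O(pay_taxes), which is F(~pay_taxes): ~pay_taxes is forbidden.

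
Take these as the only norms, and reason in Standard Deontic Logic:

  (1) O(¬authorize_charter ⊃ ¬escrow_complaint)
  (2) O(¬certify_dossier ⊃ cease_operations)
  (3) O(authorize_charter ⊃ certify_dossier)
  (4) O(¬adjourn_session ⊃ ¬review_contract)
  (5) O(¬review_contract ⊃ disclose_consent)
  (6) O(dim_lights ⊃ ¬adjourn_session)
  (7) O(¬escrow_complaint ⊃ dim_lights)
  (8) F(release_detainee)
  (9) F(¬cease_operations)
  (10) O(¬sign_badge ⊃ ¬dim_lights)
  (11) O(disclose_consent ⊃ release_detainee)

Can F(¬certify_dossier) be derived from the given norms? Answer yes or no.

Yes

Premise 8 is F(release_detainee), i.e. O(¬release_detainee).
Premise 11 is O(disclose_consent ⊃ release_detainee); contrapositively O(¬release_detainee ⊃ ¬disclose_consent). Since O(¬release_detainee) holds, K gives O(¬disclose_consent).
The contrapositive of premise 5 (O(¬review_contract ⊃ disclose_consent)) is O(¬disclose_consent ⊃ review_contract), and O(¬disclose_consent) is already established, so O(review_contract).
Premise 4 is O(¬adjourn_session ⊃ ¬review_contract); contrapositively O(review_contract ⊃ adjourn_session). Since O(review_contract) holds, K gives O(adjourn_session).
Premise 6 is O(dim_lights ⊃ ¬adjourn_session); contrapositively O(adjourn_session ⊃ ¬dim_lights). Since O(adjourn_session) holds, K gives O(¬dim_lights).
Premise 7, O(¬escrow_complaint ⊃ dim_lights), contraposes to O(¬dim_lights ⊃ escrow_complaint); with O(¬dim_lights) we get O(escrow_complaint).
Premise 1, O(¬authorize_charter ⊃ ¬escrow_complaint), contraposes to O(escrow_complaint ⊃ authorize_charter); with O(escrow_complaint) we get O(authorize_charter).
With premise 3, O(authorize_charter ⊃ certify_dossier), the K-axiom yields O(certify_dossier).
Premises 2, 9, 10 do not contribute to this derivation.
So O(certify_dossier) holds, i.e. F(¬certify_dossier). The claim follows.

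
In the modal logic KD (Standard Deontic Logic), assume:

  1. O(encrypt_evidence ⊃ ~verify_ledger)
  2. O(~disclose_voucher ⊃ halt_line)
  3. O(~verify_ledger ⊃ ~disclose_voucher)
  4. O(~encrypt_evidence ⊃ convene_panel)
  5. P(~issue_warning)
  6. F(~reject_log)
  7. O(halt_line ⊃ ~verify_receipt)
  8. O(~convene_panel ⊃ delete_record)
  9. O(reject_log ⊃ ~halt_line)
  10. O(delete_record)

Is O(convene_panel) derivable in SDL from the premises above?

F(~reject_log) at premise 6 means O(reject_log).
With premise 9, O(reject_log ⊃ ~halt_line), the K-axiom yields O(~halt_line).
Premise 2, O(~disclose_voucher ⊃ halt_line), contraposes to O(~halt_line ⊃ disclose_voucher); with O(~halt_line) we get O(disclose_voucher).
Premise 3 is O(~verify_ledger ⊃ ~disclose_voucher); contrapositively O(disclose_voucher ⊃ verify_ledger). Since O(disclose_voucher) holds, K gives O(verify_ledger).
The contrapositive of premise 1 (O(encrypt_evidence ⊃ ~verify_ledger)) is O(verify_ledger ⊃ ~encrypt_evidence), and O(verify_ledger) is already established, so O(~encrypt_evidence).
Premise 4 is O(~encrypt_evidence ⊃ convene_panel); since O(~encrypt_evidence), deontic closure gives O(convene_panel).
Premises 5, 7, 8, 10 do not contribute to this derivation.
So O(convene_panel) follows.

Yes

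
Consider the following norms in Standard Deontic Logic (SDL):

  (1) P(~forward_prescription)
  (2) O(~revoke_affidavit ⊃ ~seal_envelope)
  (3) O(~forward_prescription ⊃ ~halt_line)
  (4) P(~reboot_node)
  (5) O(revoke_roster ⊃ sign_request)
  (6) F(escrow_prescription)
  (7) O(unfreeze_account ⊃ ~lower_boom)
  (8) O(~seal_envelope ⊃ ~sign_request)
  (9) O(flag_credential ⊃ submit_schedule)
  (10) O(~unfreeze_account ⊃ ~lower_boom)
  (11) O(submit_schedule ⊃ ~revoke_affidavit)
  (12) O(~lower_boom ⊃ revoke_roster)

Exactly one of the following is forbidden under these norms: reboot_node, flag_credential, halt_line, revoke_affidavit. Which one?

flag_credential

By case analysis on ~unfreeze_account: premise 10 gives O(~unfreeze_account ⊃ ~lower_boom) and premise 7 gives O(unfreeze_account ⊃ ~lower_boom), so O(~lower_boom) either way.
With premise 12, O(~lower_boom ⊃ revoke_roster), the K-axiom yields O(revoke_roster).
With premise 5, O(revoke_roster ⊃ sign_request), the K-axiom yields O(sign_request).
The contrapositive of premise 8 (O(~seal_envelope ⊃ ~sign_request)) is O(sign_request ⊃ seal_envelope), and O(sign_request) is already established, so O(seal_envelope).
Premise 2 is O(~revoke_affidavit ⊃ ~seal_envelope); contrapositively O(seal_envelope ⊃ revoke_affidavit). Since O(seal_envelope) holds, K gives O(revoke_affidavit).
Premise 11 is O(submit_schedule ⊃ ~revoke_affidavit); contrapositively O(revoke_affidavit ⊃ ~submit_schedule). Since O(revoke_affidavit) holds, K gives O(~submit_schedule).
Premise 9 is O(flag_credential ⊃ submit_schedule); contrapositively O(~submit_schedule ⊃ ~flag_credential). Since O(~submit_schedule) holds, K gives O(~flag_credential).
So O(~flag_credential) holds, i.e. flag_credential is forbidden. None of the other listed options is forbidden under the premises.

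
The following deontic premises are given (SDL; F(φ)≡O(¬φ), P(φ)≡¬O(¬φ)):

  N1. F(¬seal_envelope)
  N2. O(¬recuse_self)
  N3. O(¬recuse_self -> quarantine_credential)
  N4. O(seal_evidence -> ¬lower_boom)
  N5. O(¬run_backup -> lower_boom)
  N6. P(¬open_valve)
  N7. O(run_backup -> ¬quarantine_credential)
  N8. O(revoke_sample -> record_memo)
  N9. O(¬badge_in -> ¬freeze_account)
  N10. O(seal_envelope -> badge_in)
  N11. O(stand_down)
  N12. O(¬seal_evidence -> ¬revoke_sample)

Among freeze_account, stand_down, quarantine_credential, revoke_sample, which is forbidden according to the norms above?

Premise 2 states O(¬recuse_self) outright.
Applying K to premise 3 (O(¬recuse_self -> quarantine_credential)) and O(¬recuse_self) yields O(quarantine_credential).
Premise 7, O(run_backup -> ¬quarantine_credential), contraposes to O(quarantine_credential -> ¬run_backup); with O(quarantine_credential) we get O(¬run_backup).
Premise 5 is O(¬run_backup -> lower_boom); since O(¬run_backup), deontic closure gives O(lower_boom).
Premise 4 is O(seal_evidence -> ¬lower_boom); contrapositively O(lower_boom -> ¬seal_evidence). Since O(lower_boom) holds, K gives O(¬seal_evidence).
Premise 12 is O(¬seal_evidence -> ¬revoke_sample); since O(¬seal_evidence), deontic closure gives O(¬revoke_sample).
So O(¬revoke_sample) holds, i.e. revoke_sample is forbidden. None of the other listed options is forbidden under the premises.

revoke_sample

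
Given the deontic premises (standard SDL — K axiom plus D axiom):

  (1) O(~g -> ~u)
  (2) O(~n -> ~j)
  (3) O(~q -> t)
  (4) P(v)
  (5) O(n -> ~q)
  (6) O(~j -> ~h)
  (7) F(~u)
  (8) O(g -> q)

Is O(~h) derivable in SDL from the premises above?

Premise 7, F(~u), is equivalent to O(u).
The contrapositive of premise 1 (O(~g -> ~u)) is O(u -> g), and O(u) is already established, so O(g).
Premise 8 is O(g -> q); since O(g), deontic closure gives O(q).
Premise 5, O(n -> ~q), contraposes to O(q -> ~n); with O(q) we get O(~n).
With premise 2, O(~n -> ~j), the K-axiom yields O(~j).
With premise 6, O(~j -> ~h), the K-axiom yields O(~h).
Premises 3, 4 do not contribute to this derivation.
So O(~h) follows.

Yes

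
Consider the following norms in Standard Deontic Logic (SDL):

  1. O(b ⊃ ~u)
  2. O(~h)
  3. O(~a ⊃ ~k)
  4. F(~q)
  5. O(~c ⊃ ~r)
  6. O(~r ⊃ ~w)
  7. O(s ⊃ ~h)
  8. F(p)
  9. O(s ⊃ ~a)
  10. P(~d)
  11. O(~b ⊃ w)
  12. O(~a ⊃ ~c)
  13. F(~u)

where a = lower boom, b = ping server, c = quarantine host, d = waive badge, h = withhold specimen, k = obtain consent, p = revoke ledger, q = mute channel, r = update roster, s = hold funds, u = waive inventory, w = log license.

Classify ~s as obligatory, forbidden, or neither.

Obligatory

Premise 13, F(~u), is equivalent to O(u).
Premise 1 is O(b ⊃ ~u); contrapositively O(u ⊃ ~b). Since O(u) holds, K gives O(~b).
Premise 11 is O(~b ⊃ w); since O(~b), deontic closure gives O(w).
Premise 6 is O(~r ⊃ ~w); contrapositively O(w ⊃ r). Since O(w) holds, K gives O(r).
Premise 5 is O(~c ⊃ ~r); contrapositively O(r ⊃ c). Since O(r) holds, K gives O(c).
The contrapositive of premise 12 (O(~a ⊃ ~c)) is O(c ⊃ a), and O(c) is already established, so O(a).
Premise 9, O(s ⊃ ~a), contraposes to O(a ⊃ ~s); with O(a) we get O(~s).
Premises 2, 3, 4, 7, 8, 10 do not contribute to this derivation.
Hence ~s is obligatory.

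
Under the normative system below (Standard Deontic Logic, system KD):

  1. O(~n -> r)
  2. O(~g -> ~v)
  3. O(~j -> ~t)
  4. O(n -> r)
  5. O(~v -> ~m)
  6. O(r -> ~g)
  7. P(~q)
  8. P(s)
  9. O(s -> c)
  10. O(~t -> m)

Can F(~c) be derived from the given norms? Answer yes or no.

Premise 9 is O(s -> c), but O(s) is not derivable from the premises (the permission P(s) asserts only ~O(~s), not O(s)), so it does not yield O(c).
No other premise forces O(c). An ideal world satisfying every premise can still have ~c true, so F(~c) is not derivable.

No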